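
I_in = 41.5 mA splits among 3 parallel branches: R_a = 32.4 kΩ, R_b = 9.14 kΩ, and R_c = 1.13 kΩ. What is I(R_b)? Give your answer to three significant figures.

ΣG = 1/32.4 + 1/9.14 + 1/1.13 = 1.025.
By the current-divider rule, I = I_in · G_k/ΣG = 41.5 × 0.1067 = 4.429 mA.

I ≈ 4.43 mA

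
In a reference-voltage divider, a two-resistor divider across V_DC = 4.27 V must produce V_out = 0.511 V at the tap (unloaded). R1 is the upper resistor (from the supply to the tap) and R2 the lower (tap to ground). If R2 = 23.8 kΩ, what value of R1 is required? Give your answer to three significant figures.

R1 ≈ 175 kΩ

The divider ratio is R2/(R1+R2) = 0.511/4.27 = 0.1197.
R1 = R2·(1/k − 1) = 23.8 × 7.356 = 175.1 kΩ.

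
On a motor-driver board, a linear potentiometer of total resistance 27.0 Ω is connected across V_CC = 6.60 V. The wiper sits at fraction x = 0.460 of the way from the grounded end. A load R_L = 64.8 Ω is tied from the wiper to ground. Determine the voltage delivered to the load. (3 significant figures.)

Lower segment x·R_p = 12.42 Ω; upper segment (1−x)·R_p = 14.58 Ω.
(x·R_p) ‖ R_L = 10.42 Ω.
Then V_out = V_CC · 10.42/(14.58 + 10.42) = 2.751 V.
(Unloaded: V_out = x·V_CC = 3.04 V.)

V_out ≈ 2.75 V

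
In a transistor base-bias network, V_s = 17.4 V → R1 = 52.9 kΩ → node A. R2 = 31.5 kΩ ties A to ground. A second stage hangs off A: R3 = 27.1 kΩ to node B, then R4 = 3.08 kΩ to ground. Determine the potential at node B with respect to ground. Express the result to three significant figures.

V_B ≈ 0.401 V

Node A sees R2 in parallel with the series input of stage 2, R3 + R4 = 30.18 kΩ.
Effective lower resistance at A: R2 ‖ 30.18 = 15.41 kΩ.
So V_A = 17.4 × 0.2256 = 3.926 V.
Then the unloaded second divider: V_B = V_A × R4/(R3+R4) = 3.926 × 0.1021 = 0.4006 V.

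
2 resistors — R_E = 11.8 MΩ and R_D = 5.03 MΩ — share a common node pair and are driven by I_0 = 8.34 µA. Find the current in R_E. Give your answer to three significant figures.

With just two branches, the current splits inversely with resistance.
I(R_E) = 8.34 × 5.03/(11.8 + 5.03) = 8.34 × 0.2989 = 2.493 µA.

I ≈ 2.49 µA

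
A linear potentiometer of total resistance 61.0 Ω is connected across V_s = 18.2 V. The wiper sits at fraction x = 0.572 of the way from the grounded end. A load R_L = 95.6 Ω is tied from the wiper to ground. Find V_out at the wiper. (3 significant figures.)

Lower segment x·R_p = 34.89 Ω; upper segment (1−x)·R_p = 26.11 Ω.
(x·R_p) ‖ R_L = 25.56 Ω.
Then V_out = V_s · 25.56/(26.11 + 25.56) = 9.004 V.

V_out ≈ 9.00 V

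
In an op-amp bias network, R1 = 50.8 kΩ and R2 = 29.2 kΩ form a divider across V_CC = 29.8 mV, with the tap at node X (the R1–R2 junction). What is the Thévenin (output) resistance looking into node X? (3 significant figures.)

R_th ≈ 18.5 kΩ

Looking into X with the source shorted: R_th = R1·R2/(R1+R2) = 50.80 × 29.2/80.00 = 18.54 kΩ.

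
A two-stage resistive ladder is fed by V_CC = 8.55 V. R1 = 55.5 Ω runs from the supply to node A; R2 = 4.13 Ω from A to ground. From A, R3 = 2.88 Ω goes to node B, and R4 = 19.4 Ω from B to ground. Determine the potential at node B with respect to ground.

V_B ≈ 0.440 V

Node A sees R2 in parallel with the series input of stage 2, R3 + R4 = 22.28 Ω.
R2 ‖ (R3+R4) = 3.484 Ω.
So V_A = 8.55 × 0.05907 = 0.5050 V.
Then the unloaded second divider: V_B = V_A × R4/(R3+R4) = 0.5050 × 0.8707 = 0.4398 V.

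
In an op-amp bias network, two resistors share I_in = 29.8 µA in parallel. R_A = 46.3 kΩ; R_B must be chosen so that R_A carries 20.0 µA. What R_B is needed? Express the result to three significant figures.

R_B ≈ 94.5 kΩ

Two-branch current divider: I_A = I_in · R_B/(R_A + R_B).
With f = 0.6711, R_B = R_A · f/(1−f) = 46.3 × 2.041 = 94.49 kΩ.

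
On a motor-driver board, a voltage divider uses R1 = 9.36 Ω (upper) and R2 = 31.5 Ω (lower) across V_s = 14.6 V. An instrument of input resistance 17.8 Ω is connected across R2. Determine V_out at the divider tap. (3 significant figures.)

R2 ‖ R_L = (31.5 × 17.8)/(31.5 + 17.8) = 11.37 Ω.
Now apply the divider: V_out = 14.6 × 0.5486 = 8.009 V.

V_out ≈ 8.01 V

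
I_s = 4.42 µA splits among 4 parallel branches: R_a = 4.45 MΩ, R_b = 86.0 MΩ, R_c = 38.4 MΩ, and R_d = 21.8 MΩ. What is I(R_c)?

I ≈ 0.373 µA

Conductances: ΣG = 1/4.45 + 1/86.0 + 1/38.4 + 1/21.8 = 0.3083 (1/MΩ).
By the current-divider rule, I = I_s · G_k/ΣG = 4.42 × 0.08448 = 0.3734 µA.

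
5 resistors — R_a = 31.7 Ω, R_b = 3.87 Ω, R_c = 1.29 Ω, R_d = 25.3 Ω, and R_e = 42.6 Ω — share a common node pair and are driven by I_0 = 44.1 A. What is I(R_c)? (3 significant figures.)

I ≈ 30.3 A

Total conductance ΣG = 1/31.7 + 1/3.87 + 1/1.29 + 1/25.3 + 1/42.6 = 1.128 (units of 1/Ω).
Current divider: I(R_c) = I_0 · G_k/ΣG = 44.1 × (0.7752/1.128) = 44.1 × 0.6871 = 30.30 A.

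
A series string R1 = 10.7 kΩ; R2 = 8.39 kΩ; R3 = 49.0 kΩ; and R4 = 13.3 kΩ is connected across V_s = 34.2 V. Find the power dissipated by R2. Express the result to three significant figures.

P ≈ 1.48 mW

Series current I = V_s/ΣR = 34.2/81.39 = 0.4202 mA.
V(R2) = I·R = 3.525 V; P = V·I = 3.525 × 0.4202 = 1.481 mW.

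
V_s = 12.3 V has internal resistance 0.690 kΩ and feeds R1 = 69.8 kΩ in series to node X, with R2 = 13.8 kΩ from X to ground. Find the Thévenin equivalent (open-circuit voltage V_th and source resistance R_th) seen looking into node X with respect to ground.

V_th ≈ 2.01 V, R_th ≈ 11.5 kΩ

R1' = 0.690 + 69.8 = 70.49 kΩ (source resistance + R1).
V_th is the unloaded tap voltage: V_s · R2/(R1'+R2) = 12.3 × 0.1637 = 2.014 V.
Looking into X with the source shorted: R_th = R1'·R2/(R1'+R2) = 70.49 × 13.8/84.29 = 11.54 kΩ.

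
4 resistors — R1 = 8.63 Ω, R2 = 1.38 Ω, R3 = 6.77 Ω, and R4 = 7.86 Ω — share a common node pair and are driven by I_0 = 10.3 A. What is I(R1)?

I ≈ 1.07 A

ΣG = 1/8.63 + 1/1.38 + 1/6.77 + 1/7.86 = 1.115.
Current divider: I(R1) = I_0 · G_k/ΣG = 10.3 × (0.1159/1.115) = 10.3 × 0.1039 = 1.070 A.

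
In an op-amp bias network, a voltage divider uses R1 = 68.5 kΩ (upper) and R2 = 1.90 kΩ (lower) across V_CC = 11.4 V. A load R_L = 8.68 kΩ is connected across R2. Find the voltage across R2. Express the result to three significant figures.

The load sits in parallel with R2, giving an effective lower resistance R2' = R2·R_L/(R2+R_L) = 1.559 kΩ.
Voltage divider with the loaded lower leg: V_out = 11.4 × 1.559/(68.5 + 1.559) = 11.4 × 0.02225 = 0.2536 V.
(Unloaded it would be 0.308 V; the load pulls it down.)

V_out ≈ 0.254 V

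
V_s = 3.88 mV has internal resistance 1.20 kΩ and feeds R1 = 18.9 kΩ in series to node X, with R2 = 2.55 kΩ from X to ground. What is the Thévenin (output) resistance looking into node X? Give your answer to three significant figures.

R_th ≈ 2.26 kΩ

R1' = 1.20 + 18.9 = 20.10 kΩ (source resistance + R1).
Looking into X with the source shorted: R_th = R1'·R2/(R1'+R2) = 20.10 × 2.55/22.65 = 2.263 kΩ.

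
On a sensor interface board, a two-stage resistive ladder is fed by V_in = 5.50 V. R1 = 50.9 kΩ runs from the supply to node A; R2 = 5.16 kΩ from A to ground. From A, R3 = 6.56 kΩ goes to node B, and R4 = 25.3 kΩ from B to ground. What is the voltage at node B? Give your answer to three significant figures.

V_B ≈ 0.350 V

Node A sees R2 in parallel with the series input of stage 2, R3 + R4 = 31.86 kΩ.
Effective lower resistance at A: R2 ‖ 31.86 = 4.441 kΩ.
V_A = 5.50 × 4.441/(50.9 + 4.441) = 0.4413 V.
Then the unloaded second divider: V_B = V_A × R4/(R3+R4) = 0.4413 × 0.7941 = 0.3505 V.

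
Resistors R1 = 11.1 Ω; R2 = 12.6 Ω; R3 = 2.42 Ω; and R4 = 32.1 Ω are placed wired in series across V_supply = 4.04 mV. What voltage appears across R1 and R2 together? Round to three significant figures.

V ≈ 1.64 mV

Series total: ΣR = 11.1 + 12.6 + 2.42 + 32.1 = 58.22 Ω.
R_{R1..R2} = 11.1 + 12.6 = 23.70 Ω.
V = V_supply · R/ΣR = 4.04 × 0.4071 = 1.645 mV.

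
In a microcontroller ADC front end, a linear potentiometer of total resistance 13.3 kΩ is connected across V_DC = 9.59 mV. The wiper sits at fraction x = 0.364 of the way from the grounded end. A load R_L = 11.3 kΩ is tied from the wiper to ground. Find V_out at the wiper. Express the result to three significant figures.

Lower segment x·R_p = 4.841 kΩ; upper segment (1−x)·R_p = 8.459 kΩ.
Lower segment in parallel with the load: 4.841 ‖ 11.3 = 3.389 kΩ.
Then V_out = V_DC · 3.389/(8.459 + 3.389) = 2.743 mV.
(Unloaded: V_out = x·V_DC = 3.49 mV.)

V_out ≈ 2.74 mV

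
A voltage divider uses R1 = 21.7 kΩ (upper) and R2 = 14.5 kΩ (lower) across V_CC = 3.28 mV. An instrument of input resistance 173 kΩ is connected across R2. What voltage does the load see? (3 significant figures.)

V_out ≈ 1.25 mV

First combine the lower leg with the load: R2 ‖ R_L = 13.38 kΩ.
Voltage divider with the loaded lower leg: V_out = 3.28 × 13.38/(21.7 + 13.38) = 3.28 × 0.3814 = 1.251 mV.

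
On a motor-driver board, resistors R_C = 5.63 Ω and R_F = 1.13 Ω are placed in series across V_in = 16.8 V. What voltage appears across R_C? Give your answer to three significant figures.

Total series resistance ΣR = 5.63 + 1.13 = 6.760 Ω.
V = V_in · R/ΣR = 16.8 × 0.8328 = 13.99 V.

V ≈ 14.0 V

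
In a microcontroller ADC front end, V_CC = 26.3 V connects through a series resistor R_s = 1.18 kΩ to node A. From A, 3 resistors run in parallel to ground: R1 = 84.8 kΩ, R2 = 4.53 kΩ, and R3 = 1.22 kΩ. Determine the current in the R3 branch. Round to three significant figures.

I ≈ 9.62 mA

Combine the parallel branches: R_p = (1/84.8 + 1/4.53 + 1/1.22)⁻¹ = 0.9504 kΩ.
V_A by voltage divider: V_A = 26.3 × 0.9504/(1.18 + 0.9504) = 11.73 V.
I(R3) = V_A / R3 = 11.73/1.22 = 9.617 mA.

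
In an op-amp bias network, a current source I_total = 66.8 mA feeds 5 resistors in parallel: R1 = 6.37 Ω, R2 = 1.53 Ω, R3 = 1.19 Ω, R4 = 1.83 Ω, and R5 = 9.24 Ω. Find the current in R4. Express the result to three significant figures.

I ≈ 15.8 mA

ΣG = 1/6.37 + 1/1.53 + 1/1.19 + 1/1.83 + 1/9.24 = 2.306.
Current divider: I(R4) = I_total · G_k/ΣG = 66.8 × (0.5464/2.306) = 66.8 × 0.2370 = 15.83 mA.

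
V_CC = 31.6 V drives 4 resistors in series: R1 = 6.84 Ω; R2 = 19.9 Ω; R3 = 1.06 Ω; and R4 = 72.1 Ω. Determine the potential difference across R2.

V ≈ 6.29 V

Total series resistance ΣR = 6.84 + 19.9 + 1.06 + 72.1 = 99.90 Ω.
By the voltage-divider rule, V = 31.6 × 19.90/99.90 = 6.295 V.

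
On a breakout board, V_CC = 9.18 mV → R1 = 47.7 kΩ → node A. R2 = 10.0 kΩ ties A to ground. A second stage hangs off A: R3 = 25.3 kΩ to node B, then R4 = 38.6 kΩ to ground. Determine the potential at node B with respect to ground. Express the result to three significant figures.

Node A sees R2 in parallel with the series input of stage 2, R3 + R4 = 63.90 kΩ.
R2 ‖ (R3+R4) = 8.647 kΩ.
So V_A = 9.18 × 0.1535 = 1.409 mV.
Stage 2 is unloaded, so V_B = V_A · R4/(R3+R4) = 1.409 × 38.6/63.90 = 0.8510 mV.

V_B ≈ 0.851 mV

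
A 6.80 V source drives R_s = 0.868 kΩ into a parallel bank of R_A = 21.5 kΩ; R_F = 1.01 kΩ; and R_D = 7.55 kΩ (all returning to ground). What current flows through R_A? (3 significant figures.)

Equivalent of the parallel group: R_p = 0.8554 kΩ.
V_A = 6.80 × 0.8554/1.723 = 3.375 V.
I(R_A) = V_A / R_A = 3.375/21.5 = 0.1570 mA.

I ≈ 0.157 mA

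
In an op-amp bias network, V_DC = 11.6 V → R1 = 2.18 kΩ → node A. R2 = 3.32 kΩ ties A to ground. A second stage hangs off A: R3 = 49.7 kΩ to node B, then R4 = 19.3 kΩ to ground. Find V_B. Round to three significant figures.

V_B ≈ 1.92 V

The second stage (R3 + R4 = 69.00 kΩ) loads node A in parallel with R2.
Effective lower resistance at A: R2 ‖ 69.00 = 3.168 kΩ.
First divider: V_A = V_DC · 3.168/(2.18 + 3.168) = 6.871 V.
V_B = V_A × 0.2797 = 1.922 V.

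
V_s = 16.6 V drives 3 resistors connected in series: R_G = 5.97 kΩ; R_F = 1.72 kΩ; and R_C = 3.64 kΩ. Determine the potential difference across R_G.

ΣR = 5.97 + 1.72 + 3.64 = 11.33 kΩ.
V = V_s · R/ΣR = 16.6 × 0.5269 = 8.747 V.

V ≈ 8.75 V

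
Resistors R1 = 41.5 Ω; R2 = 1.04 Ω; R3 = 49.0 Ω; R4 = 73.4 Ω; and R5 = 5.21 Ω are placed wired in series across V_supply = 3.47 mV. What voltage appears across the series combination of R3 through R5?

Series total: ΣR = 41.5 + 1.04 + 49.0 + 73.4 + 5.21 = 170.2 Ω.
R_{R3..R5} = 49.0 + 73.4 + 5.21 = 127.6 Ω.
By the voltage-divider rule, V = 3.47 × 127.6/170.2 = 2.602 mV.

V ≈ 2.60 mV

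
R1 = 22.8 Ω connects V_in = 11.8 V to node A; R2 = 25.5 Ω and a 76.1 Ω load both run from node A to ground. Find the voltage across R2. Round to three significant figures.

V_out ≈ 5.38 V

The load sits in parallel with R2, giving an effective lower resistance R2' = R2·R_L/(R2+R_L) = 19.10 Ω.
Now apply the divider: V_out = 11.8 × 0.4558 = 5.379 V.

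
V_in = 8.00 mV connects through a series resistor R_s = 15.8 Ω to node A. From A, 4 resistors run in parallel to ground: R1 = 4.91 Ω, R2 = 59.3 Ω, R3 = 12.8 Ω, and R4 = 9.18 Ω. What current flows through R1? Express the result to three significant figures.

I ≈ 0.219 mA

Parallel bank: R_p = 1/(1/4.91 + 1/59.3 + 1/12.8 + 1/9.18) = 2.453 Ω.
Node voltage V_A = V_in · R_p/(R_s + R_p) = 8.00 × 0.1344 = 1.075 mV.
I(R1) = V_A / R1 = 1.075/4.91 = 0.2190 mA.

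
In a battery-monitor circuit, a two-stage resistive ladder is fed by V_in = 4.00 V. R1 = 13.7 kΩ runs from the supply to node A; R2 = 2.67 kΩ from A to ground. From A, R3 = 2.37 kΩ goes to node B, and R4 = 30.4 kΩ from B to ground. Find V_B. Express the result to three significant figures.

Node A sees R2 in parallel with the series input of stage 2, R3 + R4 = 32.77 kΩ.
Effective lower resistance at A: R2 ‖ 32.77 = 2.469 kΩ.
First divider: V_A = V_in · 2.469/(13.7 + 2.469) = 0.6108 V.
Stage 2 is unloaded, so V_B = V_A · R4/(R3+R4) = 0.6108 × 30.4/32.77 = 0.5666 V.

V_B ≈ 0.567 V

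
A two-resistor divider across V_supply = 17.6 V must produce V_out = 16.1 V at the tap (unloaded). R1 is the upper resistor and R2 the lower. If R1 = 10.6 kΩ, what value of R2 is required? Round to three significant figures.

Required fraction k = V_out/V_supply = 0.9148.
R2 = R1 · 0.9148/(1 − 0.9148) = 113.8 kΩ.

R2 ≈ 114 kΩ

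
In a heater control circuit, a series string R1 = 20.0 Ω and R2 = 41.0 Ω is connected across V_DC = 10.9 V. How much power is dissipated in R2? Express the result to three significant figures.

Series current I = V_DC/ΣR = 10.9/61.00 = 0.1787 A.
P(R2) = I²·R2 = (0.1787)² × 41.0 = 1.309 W.

P ≈ 1.31 W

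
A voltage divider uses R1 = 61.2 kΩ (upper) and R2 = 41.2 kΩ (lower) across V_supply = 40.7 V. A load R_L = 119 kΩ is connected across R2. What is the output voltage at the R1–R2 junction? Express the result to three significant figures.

First combine the lower leg with the load: R2 ‖ R_L = 30.60 kΩ.
Voltage divider with the loaded lower leg: V_out = 40.7 × 30.60/(61.2 + 30.60) = 40.7 × 0.3334 = 13.57 V.

V_out ≈ 13.6 V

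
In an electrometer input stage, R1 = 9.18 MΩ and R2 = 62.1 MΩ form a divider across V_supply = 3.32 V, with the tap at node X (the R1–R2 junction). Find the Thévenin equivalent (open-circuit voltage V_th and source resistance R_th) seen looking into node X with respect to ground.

V_th ≈ 2.89 V, R_th ≈ 8.00 MΩ

With X open, the divider is unloaded: V_th = 3.32 × 62.1/71.28 = 2.892 V.
With V_supply suppressed (replaced by a short), R_th = R1 ‖ R2 = (9.180 × 62.1)/(9.180 + 62.1) = 7.998 MΩ.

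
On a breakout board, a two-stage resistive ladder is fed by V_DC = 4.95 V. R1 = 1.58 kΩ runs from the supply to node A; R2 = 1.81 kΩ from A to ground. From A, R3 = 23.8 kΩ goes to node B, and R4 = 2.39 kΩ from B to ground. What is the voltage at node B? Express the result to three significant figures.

Looking into the second stage from A: R3 + R4 = 26.19 kΩ appears in parallel with R2.
R2 ‖ (R3+R4) = 1.693 kΩ.
So V_A = 4.95 × 0.5173 = 2.560 V.
Then the unloaded second divider: V_B = V_A × R4/(R3+R4) = 2.560 × 0.09126 = 0.2337 V.

V_B ≈ 0.234 V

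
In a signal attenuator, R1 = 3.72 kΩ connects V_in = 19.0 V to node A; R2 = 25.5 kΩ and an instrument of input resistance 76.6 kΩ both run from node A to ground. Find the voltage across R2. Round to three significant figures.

V_out ≈ 15.9 V

First combine the lower leg with the load: R2 ‖ R_L = 19.13 kΩ.
Voltage divider with the loaded lower leg: V_out = 19.0 × 19.13/(3.72 + 19.13) = 19.0 × 0.8372 = 15.91 V.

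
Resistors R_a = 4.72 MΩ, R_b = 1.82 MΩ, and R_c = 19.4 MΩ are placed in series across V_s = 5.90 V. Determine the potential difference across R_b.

V ≈ 0.414 V

Series total: ΣR = 4.72 + 1.82 + 19.4 = 25.94 MΩ.
Voltage divider: V = V_s · (1.820 / 25.94) = 5.90 × 0.07016 = 0.4140 V.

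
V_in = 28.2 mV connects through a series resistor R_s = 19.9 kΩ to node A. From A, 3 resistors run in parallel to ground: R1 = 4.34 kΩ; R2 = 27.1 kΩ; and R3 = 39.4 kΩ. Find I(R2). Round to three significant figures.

I ≈ 0.152 µA

Combine the parallel branches: R_p = (1/4.34 + 1/27.1 + 1/39.4)⁻¹ = 3.417 kΩ.
Node voltage V_A = V_in · R_p/(R_s + R_p) = 28.2 × 0.1465 = 4.132 mV.
I(R2) = V_A / R2 = 4.132/27.1 = 0.1525 µA.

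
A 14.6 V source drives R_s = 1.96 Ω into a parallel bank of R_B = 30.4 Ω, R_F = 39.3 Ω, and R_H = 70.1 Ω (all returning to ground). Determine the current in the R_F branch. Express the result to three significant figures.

Parallel bank: R_p = 1/(1/30.4 + 1/39.3 + 1/70.1) = 13.77 Ω.
V_A = 14.6 × 13.77/15.73 = 12.78 V.
I(R_F) = V_A / R_F = 12.78/39.3 = 0.3252 A.
(Check via current divider: I_total = 0.9280 A; share G_k/ΣG = 0.3505 → same result.)

I ≈ 0.325 A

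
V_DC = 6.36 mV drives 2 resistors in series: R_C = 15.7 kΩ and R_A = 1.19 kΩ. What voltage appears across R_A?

Series total: ΣR = 15.7 + 1.19 = 16.89 kΩ.
By the voltage-divider rule, V = 6.36 × 1.190/16.89 = 0.4481 mV.

V ≈ 0.448 mV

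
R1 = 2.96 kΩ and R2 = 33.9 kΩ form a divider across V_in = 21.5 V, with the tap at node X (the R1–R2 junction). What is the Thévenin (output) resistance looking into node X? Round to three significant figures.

Looking into X with the source shorted: R_th = R1·R2/(R1+R2) = 2.960 × 33.9/36.86 = 2.722 kΩ.

R_th ≈ 2.72 kΩ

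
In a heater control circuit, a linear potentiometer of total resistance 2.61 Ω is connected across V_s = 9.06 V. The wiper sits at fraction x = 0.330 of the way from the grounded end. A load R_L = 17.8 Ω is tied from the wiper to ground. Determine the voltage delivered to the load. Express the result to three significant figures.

V_out ≈ 2.90 V

Split the track: R_lower = x·R_p = 0.8613 Ω, R_upper = (1−x)·R_p = 1.749 Ω.
Lower segment in parallel with the load: 0.8613 ‖ 17.8 = 0.8215 Ω.
Then V_out = V_s · 0.8215/(1.749 + 0.8215) = 2.896 V.
(Unloaded: V_out = x·V_s = 2.99 V.)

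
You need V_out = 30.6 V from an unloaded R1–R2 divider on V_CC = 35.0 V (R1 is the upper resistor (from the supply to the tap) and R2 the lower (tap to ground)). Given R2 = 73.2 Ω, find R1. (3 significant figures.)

V_out/V_CC = R2/(R1+R2) = 0.8743.
So R1 = R2 · (V_CC/V_out − 1) = 73.2 × (35.0/30.6 − 1) = 73.2 × 0.1438 = 10.53 Ω.

R1 ≈ 10.5 Ω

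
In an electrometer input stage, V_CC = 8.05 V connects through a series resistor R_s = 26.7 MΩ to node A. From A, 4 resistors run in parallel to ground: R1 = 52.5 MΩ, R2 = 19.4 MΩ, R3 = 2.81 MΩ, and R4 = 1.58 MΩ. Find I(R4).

Combine the parallel branches: R_p = (1/52.5 + 1/19.4 + 1/2.81 + 1/1.58)⁻¹ = 0.9440 MΩ.
V_A by voltage divider: V_A = 8.05 × 0.9440/(26.7 + 0.9440) = 0.2749 V.
Branch current I = V_A/R4 = 0.2749/1.58 = 0.1740 µA.
(Equivalently: I_total = 0.2912 µA, then current-divider fraction G_k/ΣG = 0.5974.)

I ≈ 0.174 µA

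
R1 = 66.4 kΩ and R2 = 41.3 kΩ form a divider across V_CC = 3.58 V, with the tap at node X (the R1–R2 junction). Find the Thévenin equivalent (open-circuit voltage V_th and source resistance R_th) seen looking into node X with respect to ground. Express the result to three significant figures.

With X open, the divider is unloaded: V_th = 3.58 × 41.3/107.7 = 1.373 V.
Looking into X with the source shorted: R_th = R1·R2/(R1+R2) = 66.40 × 41.3/107.7 = 25.46 kΩ.

V_th ≈ 1.37 V, R_th ≈ 25.5 kΩ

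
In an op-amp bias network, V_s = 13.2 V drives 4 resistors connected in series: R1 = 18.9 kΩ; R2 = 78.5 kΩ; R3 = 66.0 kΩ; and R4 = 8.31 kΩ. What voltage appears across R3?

V ≈ 5.07 V

Total series resistance ΣR = 18.9 + 78.5 + 66.0 + 8.31 = 171.7 kΩ.
By the voltage-divider rule, V = 13.2 × 66.00/171.7 = 5.074 V.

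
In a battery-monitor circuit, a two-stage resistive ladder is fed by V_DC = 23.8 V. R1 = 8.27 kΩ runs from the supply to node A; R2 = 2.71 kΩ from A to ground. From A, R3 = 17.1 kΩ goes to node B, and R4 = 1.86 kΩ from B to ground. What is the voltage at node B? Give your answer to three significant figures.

V_B ≈ 0.520 V

Node A sees R2 in parallel with the series input of stage 2, R3 + R4 = 18.96 kΩ.
R2 ‖ (R3+R4) = 2.371 kΩ.
So V_A = 23.8 × 0.2228 = 5.303 V.
Stage 2 is unloaded, so V_B = V_A · R4/(R3+R4) = 5.303 × 1.86/18.96 = 0.5203 V.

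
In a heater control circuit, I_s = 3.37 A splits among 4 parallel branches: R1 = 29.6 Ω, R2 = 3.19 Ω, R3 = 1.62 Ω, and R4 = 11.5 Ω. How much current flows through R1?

I ≈ 0.108 A

Conductances: ΣG = 1/29.6 + 1/3.19 + 1/1.62 + 1/11.5 = 1.052 (1/Ω).
By the current-divider rule, I = I_s · G_k/ΣG = 3.37 × 0.03213 = 0.1083 A.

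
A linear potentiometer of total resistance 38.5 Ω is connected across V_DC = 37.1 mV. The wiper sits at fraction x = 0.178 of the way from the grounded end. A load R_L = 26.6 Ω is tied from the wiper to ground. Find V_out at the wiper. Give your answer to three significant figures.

Lower segment x·R_p = 6.853 Ω; upper segment (1−x)·R_p = 31.65 Ω.
Lower segment in parallel with the load: 6.853 ‖ 26.6 = 5.449 Ω.
Loaded-divider output: V_out = 37.1 × 0.1469 = 5.450 mV.
(Unloaded: V_out = x·V_DC = 6.60 mV.)

V_out ≈ 5.45 mV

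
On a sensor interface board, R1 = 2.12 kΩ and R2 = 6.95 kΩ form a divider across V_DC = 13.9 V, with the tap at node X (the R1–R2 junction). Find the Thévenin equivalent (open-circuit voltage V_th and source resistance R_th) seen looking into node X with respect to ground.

V_th ≈ 10.7 V, R_th ≈ 1.62 kΩ

Open-circuit (no load on X): V_th = V_DC · R2/(R1 + R2) = 13.9 × 6.95/(2.120 + 6.95) = 10.65 V.
Zeroing V_DC shorts the top of R1 to ground, so R_th = R1 ‖ R2 = 1.624 kΩ.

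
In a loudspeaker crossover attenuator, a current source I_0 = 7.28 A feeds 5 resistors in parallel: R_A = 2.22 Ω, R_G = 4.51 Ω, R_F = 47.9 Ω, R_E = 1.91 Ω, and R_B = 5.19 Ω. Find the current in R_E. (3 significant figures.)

I ≈ 2.70 A

ΣG = 1/2.22 + 1/4.51 + 1/47.9 + 1/1.91 + 1/5.19 = 1.409.
By the current-divider rule, I = I_0 · G_k/ΣG = 7.28 × 0.3715 = 2.705 A.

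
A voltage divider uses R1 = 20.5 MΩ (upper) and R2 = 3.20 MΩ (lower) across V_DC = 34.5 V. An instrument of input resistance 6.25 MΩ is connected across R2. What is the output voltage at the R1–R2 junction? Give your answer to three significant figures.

R2 ‖ R_L = (3.20 × 6.25)/(3.20 + 6.25) = 2.116 MΩ.
Then V_out = V_DC · R2'/(R1 + R2') = 34.5 × 2.116/22.62 = 3.228 V.

V_out ≈ 3.23 V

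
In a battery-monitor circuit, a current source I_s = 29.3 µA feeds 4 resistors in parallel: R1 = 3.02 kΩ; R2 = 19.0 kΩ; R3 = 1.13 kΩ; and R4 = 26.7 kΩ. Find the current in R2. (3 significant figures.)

ΣG = 1/3.02 + 1/19.0 + 1/1.13 + 1/26.7 = 1.306.
Current divider: I(R2) = I_s · G_k/ΣG = 29.3 × (0.05263/1.306) = 29.3 × 0.04029 = 1.181 µA.

I ≈ 1.18 µA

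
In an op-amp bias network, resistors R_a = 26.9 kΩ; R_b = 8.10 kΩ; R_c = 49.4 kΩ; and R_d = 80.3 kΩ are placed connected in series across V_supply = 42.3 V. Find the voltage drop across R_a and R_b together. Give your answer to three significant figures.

V ≈ 8.99 V

ΣR = 26.9 + 8.10 + 49.4 + 80.3 = 164.7 kΩ.
R_{R_a..R_b} = 26.9 + 8.10 = 35.00 kΩ.
By the voltage-divider rule, V = 42.3 × 35.00/164.7 = 8.989 V.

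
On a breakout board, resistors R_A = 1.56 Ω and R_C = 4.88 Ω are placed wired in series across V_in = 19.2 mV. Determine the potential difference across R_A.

V ≈ 4.65 mV

Series total: ΣR = 1.56 + 4.88 = 6.440 Ω.
Voltage divider: V = V_in · (1.560 / 6.440) = 19.2 × 0.2422 = 4.651 mV.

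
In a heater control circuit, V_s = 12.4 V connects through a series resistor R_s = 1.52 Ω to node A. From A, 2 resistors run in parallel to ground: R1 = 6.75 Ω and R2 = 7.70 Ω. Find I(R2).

Parallel bank: R_p = 1/(1/6.75 + 1/7.70) = 3.597 Ω.
Node voltage V_A = V_s · R_p/(R_s + R_p) = 12.4 × 0.7029 = 8.717 V.
I(R2) = V_A / R2 = 8.717/7.70 = 1.132 A.

I ≈ 1.13 A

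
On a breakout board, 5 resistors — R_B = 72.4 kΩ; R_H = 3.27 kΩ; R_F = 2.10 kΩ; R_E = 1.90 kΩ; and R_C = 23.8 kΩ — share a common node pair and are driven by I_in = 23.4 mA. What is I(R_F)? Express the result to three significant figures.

I ≈ 8.17 mA

Total conductance ΣG = 1/72.4 + 1/3.27 + 1/2.10 + 1/1.90 + 1/23.8 = 1.364 (units of 1/kΩ).
R_F takes the fraction G_k/ΣG = 0.4762/1.364 = 0.3491, so I = 23.4 × 0.3491 = 8.168 mA.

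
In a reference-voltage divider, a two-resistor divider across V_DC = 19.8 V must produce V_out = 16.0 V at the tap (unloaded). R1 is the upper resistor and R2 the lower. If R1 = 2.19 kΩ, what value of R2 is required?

Required fraction k = V_out/V_DC = 0.8081.
R2 = R1 · 0.8081/(1 − 0.8081) = 9.221 kΩ.

R2 ≈ 9.22 kΩ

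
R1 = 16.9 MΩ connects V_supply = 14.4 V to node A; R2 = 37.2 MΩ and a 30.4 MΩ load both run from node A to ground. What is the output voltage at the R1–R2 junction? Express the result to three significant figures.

R2 ‖ R_L = (37.2 × 30.4)/(37.2 + 30.4) = 16.73 MΩ.
Voltage divider with the loaded lower leg: V_out = 14.4 × 16.73/(16.9 + 16.73) = 14.4 × 0.4975 = 7.163 V.

V_out ≈ 7.16 V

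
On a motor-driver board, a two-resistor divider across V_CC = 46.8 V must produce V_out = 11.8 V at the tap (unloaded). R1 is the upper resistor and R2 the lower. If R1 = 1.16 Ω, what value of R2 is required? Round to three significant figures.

R2 ≈ 0.391 Ω

Required fraction k = V_out/V_CC = 0.2521.
So R2 = R1 · V_out/(V_CC − V_out) = 1.16 × 11.8/(46.8 − 11.8) = 1.16 × 0.3371 = 0.3911 Ω.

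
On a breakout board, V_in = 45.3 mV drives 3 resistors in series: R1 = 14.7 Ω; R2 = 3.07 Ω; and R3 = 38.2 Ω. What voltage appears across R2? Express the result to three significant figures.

V ≈ 2.48 mV

ΣR = 14.7 + 3.07 + 38.2 = 55.97 Ω.
V = V_in · R/ΣR = 45.3 × 0.05485 = 2.485 mV.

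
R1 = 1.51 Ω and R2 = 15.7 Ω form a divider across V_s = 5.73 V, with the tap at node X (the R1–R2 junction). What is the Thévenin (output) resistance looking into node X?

With V_s suppressed (replaced by a short), R_th = R1 ‖ R2 = (1.510 × 15.7)/(1.510 + 15.7) = 1.378 Ω.

R_th ≈ 1.38 Ω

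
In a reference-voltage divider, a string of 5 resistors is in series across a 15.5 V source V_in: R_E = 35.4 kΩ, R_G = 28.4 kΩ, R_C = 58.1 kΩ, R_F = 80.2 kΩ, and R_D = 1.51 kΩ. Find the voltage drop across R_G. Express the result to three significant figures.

V ≈ 2.16 V

ΣR = 35.4 + 28.4 + 58.1 + 80.2 + 1.51 = 203.6 kΩ.
Voltage divider: V = V_in · (28.40 / 203.6) = 15.5 × 0.1395 = 2.162 V.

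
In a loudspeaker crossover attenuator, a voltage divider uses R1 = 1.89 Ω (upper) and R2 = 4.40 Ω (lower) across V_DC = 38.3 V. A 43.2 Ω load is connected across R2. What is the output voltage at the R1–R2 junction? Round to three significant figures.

V_out ≈ 26.0 V

R2 ‖ R_L = (4.40 × 43.2)/(4.40 + 43.2) = 3.993 Ω.
Now apply the divider: V_out = 38.3 × 0.6788 = 26.00 V.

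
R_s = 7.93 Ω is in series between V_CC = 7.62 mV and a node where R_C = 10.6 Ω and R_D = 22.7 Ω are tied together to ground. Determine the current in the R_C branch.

Combine the parallel branches: R_p = (1/10.6 + 1/22.7)⁻¹ = 7.226 Ω.
Node voltage V_A = V_CC · R_p/(R_s + R_p) = 7.62 × 0.4768 = 3.633 mV.
I(R_C) = V_A / R_C = 3.633/10.6 = 0.3427 mA.

I ≈ 0.343 mA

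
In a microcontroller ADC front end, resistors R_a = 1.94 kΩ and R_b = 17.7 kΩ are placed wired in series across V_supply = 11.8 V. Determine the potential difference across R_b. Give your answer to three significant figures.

ΣR = 1.94 + 17.7 = 19.64 kΩ.
By the voltage-divider rule, V = 11.8 × 17.70/19.64 = 10.63 V.

V ≈ 10.6 V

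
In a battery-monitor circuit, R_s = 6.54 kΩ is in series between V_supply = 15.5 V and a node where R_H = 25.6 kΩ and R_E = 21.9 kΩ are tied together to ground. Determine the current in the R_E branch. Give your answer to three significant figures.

I ≈ 0.455 mA

Combine the parallel branches: R_p = (1/25.6 + 1/21.9)⁻¹ = 11.80 kΩ.
V_A = 15.5 × 11.80/18.34 = 9.974 V.
I(R_E) = V_A / R_E = 9.974/21.9 = 0.4554 mA.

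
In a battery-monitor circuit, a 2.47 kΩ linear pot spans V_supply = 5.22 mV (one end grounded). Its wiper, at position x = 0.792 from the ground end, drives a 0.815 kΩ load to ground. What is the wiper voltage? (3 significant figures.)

V_out ≈ 2.76 mV

The pot divides into 0.5138 kΩ above the wiper and 1.956 kΩ below.
Lower segment in parallel with the load: 1.956 ‖ 0.815 = 0.5753 kΩ.
Then V_out = V_supply · 0.5753/(0.5138 + 0.5753) = 2.758 mV.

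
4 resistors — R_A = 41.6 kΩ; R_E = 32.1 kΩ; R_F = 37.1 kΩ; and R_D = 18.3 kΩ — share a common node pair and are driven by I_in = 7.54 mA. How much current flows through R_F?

Total conductance ΣG = 1/41.6 + 1/32.1 + 1/37.1 + 1/18.3 = 0.1368 (units of 1/kΩ).
Current divider: I(R_F) = I_in · G_k/ΣG = 7.54 × (0.02695/0.1368) = 7.54 × 0.1970 = 1.486 mA.

I ≈ 1.49 mA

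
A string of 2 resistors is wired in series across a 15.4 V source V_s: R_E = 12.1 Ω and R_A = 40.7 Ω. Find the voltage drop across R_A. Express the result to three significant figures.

V ≈ 11.9 V

Series total: ΣR = 12.1 + 40.7 = 52.80 Ω.
V = V_s · R/ΣR = 15.4 × 0.7708 = 11.87 V.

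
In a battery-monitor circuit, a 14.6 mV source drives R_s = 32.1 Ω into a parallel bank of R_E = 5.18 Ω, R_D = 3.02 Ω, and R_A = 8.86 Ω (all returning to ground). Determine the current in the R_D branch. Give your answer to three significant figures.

Parallel bank: R_p = 1/(1/5.18 + 1/3.02 + 1/8.86) = 1.570 Ω.
V_A by voltage divider: V_A = 14.6 × 1.570/(32.1 + 1.570) = 0.6807 mV.
Branch current I = V_A/R_D = 0.6807/3.02 = 0.2254 mA.
(Equivalently: I_total = 0.4336 mA, then current-divider fraction G_k/ΣG = 0.5198.)

I ≈ 0.225 mA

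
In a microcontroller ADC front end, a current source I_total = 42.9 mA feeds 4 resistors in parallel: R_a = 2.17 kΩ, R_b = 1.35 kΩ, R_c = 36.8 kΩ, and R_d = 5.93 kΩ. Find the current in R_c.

I ≈ 0.834 mA

ΣG = 1/2.17 + 1/1.35 + 1/36.8 + 1/5.93 = 1.397.
R_c takes the fraction G_k/ΣG = 0.02717/1.397 = 0.01945, so I = 42.9 × 0.01945 = 0.8342 mA.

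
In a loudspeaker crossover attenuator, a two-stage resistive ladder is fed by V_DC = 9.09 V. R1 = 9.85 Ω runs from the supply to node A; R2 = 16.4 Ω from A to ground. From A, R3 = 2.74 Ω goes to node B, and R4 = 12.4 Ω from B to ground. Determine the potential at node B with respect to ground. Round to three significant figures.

V_B ≈ 3.31 V

Node A sees R2 in parallel with the series input of stage 2, R3 + R4 = 15.14 Ω.
Effective lower resistance at A: R2 ‖ 15.14 = 7.872 Ω.
V_A = 9.09 × 7.872/(9.85 + 7.872) = 4.038 V.
Then the unloaded second divider: V_B = V_A × R4/(R3+R4) = 4.038 × 0.8190 = 3.307 V.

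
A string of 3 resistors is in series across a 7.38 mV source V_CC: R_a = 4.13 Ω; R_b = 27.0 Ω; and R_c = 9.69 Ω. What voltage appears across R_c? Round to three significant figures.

V ≈ 1.75 mV

Series total: ΣR = 4.13 + 27.0 + 9.69 = 40.82 Ω.
V = V_CC · R/ΣR = 7.38 × 0.2374 = 1.752 mV.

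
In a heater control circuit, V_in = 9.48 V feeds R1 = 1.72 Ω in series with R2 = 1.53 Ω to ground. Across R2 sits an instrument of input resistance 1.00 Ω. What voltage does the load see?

First combine the lower leg with the load: R2 ‖ R_L = 0.6047 Ω.
Voltage divider with the loaded lower leg: V_out = 9.48 × 0.6047/(1.72 + 0.6047) = 9.48 × 0.2601 = 2.466 V.
(Unloaded it would be 4.46 V; the load pulls it down.)

V_out ≈ 2.47 V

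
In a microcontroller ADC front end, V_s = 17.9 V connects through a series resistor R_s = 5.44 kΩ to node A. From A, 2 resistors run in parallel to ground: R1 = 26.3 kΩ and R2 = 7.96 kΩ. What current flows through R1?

Parallel bank: R_p = 1/(1/26.3 + 1/7.96) = 6.111 kΩ.
V_A = 17.9 × 6.111/11.55 = 9.470 V.
I(R1) = V_A / R1 = 9.470/26.3 = 0.3601 mA.

I ≈ 0.360 mA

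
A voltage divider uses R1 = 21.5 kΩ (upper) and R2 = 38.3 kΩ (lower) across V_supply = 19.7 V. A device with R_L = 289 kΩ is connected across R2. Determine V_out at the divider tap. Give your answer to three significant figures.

The load sits in parallel with R2, giving an effective lower resistance R2' = R2·R_L/(R2+R_L) = 33.82 kΩ.
Voltage divider with the loaded lower leg: V_out = 19.7 × 33.82/(21.5 + 33.82) = 19.7 × 0.6113 = 12.04 V.

V_out ≈ 12.0 V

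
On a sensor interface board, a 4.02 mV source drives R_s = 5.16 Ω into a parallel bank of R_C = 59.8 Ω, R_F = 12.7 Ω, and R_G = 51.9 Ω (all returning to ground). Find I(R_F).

Equivalent of the parallel group: R_p = 8.716 Ω.
Node voltage V_A = V_s · R_p/(R_s + R_p) = 4.02 × 0.6281 = 2.525 mV.
Branch current I = V_A/R_F = 2.525/12.7 = 0.1988 mA.

I ≈ 0.199 mA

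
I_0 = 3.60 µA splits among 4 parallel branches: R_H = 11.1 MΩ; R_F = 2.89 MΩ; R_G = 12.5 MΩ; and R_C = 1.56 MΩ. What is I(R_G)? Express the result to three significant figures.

I ≈ 0.249 µA

ΣG = 1/11.1 + 1/2.89 + 1/12.5 + 1/1.56 = 1.157.
By the current-divider rule, I = I_0 · G_k/ΣG = 3.60 × 0.06914 = 0.2489 µA.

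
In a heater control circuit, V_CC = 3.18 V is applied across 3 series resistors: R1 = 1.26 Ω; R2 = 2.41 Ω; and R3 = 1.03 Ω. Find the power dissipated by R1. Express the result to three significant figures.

P ≈ 0.577 W

Series current I = V_CC/ΣR = 3.18/4.700 = 0.6766 A.
P = I²R = 0.4578 × 1.26 = 0.5768 W.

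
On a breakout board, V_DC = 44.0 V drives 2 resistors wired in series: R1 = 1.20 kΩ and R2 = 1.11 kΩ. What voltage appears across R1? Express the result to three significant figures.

V ≈ 22.9 V

ΣR = 1.20 + 1.11 = 2.310 kΩ.
Voltage divider: V = V_DC · (1.200 / 2.310) = 44.0 × 0.5195 = 22.86 V.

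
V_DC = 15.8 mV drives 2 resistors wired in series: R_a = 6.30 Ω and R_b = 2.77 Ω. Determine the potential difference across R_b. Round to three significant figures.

Series total: ΣR = 6.30 + 2.77 = 9.070 Ω.
V = V_DC · R/ΣR = 15.8 × 0.3054 = 4.825 mV.

V ≈ 4.83 mV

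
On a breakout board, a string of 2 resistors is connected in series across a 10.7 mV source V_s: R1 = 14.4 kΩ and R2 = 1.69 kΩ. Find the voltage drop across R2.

Total series resistance ΣR = 14.4 + 1.69 = 16.09 kΩ.
Voltage divider: V = V_s · (1.690 / 16.09) = 10.7 × 0.1050 = 1.124 mV.

V ≈ 1.12 mV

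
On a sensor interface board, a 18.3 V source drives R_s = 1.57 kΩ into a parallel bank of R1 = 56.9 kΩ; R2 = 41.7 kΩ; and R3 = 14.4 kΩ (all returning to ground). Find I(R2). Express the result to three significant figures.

Equivalent of the parallel group: R_p = 9.009 kΩ.
V_A by voltage divider: V_A = 18.3 × 9.009/(1.57 + 9.009) = 15.58 V.
I(R2) = V_A / R2 = 15.58/41.7 = 0.3737 mA.

I ≈ 0.374 mA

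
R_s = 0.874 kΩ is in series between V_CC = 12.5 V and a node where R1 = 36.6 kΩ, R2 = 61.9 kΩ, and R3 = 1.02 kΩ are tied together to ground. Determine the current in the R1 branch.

Equivalent of the parallel group: R_p = 0.9767 kΩ.
V_A = 12.5 × 0.9767/1.851 = 6.597 V.
Branch current I = V_A/R1 = 6.597/36.6 = 0.1802 mA.

I ≈ 0.180 mA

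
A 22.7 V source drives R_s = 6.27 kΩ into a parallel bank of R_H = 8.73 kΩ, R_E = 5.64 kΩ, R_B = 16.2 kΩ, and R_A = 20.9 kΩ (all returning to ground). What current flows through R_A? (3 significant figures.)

Parallel bank: R_p = 1/(1/8.73 + 1/5.64 + 1/16.2 + 1/20.9) = 2.491 kΩ.
V_A by voltage divider: V_A = 22.7 × 2.491/(6.27 + 2.491) = 6.454 V.
Branch current I = V_A/R_A = 6.454/20.9 = 0.3088 mA.
(Check via current divider: I_total = 2.591 mA; share G_k/ΣG = 0.1192 → same result.)

I ≈ 0.309 mA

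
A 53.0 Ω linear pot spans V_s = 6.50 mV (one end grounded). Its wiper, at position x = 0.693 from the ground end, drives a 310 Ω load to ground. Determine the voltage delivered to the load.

Split the track: R_lower = x·R_p = 36.73 Ω, R_upper = (1−x)·R_p = 16.27 Ω.
R_L loads the lower segment: effective lower R = 32.84 Ω.
V_out = 6.50 × 32.84/(16.27 + 32.84) = 4.346 mV.

V_out ≈ 4.35 mV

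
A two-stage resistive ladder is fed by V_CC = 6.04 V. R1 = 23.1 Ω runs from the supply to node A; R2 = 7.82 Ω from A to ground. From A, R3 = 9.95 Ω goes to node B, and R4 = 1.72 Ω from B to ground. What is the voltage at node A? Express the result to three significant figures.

The second stage (R3 + R4 = 11.67 Ω) loads node A in parallel with R2.
R2 ‖ (R3+R4) = 4.682 Ω.
First divider: V_A = V_CC · 4.682/(23.1 + 4.682) = 1.018 V.

V_A ≈ 1.02 V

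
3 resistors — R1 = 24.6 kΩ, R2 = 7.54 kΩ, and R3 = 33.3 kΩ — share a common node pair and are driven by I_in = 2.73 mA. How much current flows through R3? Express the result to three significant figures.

I ≈ 0.403 mA

ΣG = 1/24.6 + 1/7.54 + 1/33.3 = 0.2033.
By the current-divider rule, I = I_in · G_k/ΣG = 2.73 × 0.1477 = 0.4032 mA.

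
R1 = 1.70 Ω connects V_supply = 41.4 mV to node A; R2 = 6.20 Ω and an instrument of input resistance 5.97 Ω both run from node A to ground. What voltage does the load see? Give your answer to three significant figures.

R2 ‖ R_L = (6.20 × 5.97)/(6.20 + 5.97) = 3.041 Ω.
Now apply the divider: V_out = 41.4 × 0.6415 = 26.56 mV.

V_out ≈ 26.6 mV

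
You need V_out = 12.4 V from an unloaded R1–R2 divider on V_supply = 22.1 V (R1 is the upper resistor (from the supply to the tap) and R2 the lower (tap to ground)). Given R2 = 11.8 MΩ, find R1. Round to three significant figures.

R1 ≈ 9.23 MΩ

Required fraction k = V_out/V_supply = 0.5611.
Rearranging, R1 = R2·(1−k)/k = 11.8 × 0.7823 = 9.231 MΩ.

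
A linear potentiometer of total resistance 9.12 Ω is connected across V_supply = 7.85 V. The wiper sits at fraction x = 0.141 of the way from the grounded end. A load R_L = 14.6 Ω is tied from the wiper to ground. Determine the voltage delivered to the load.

Split the track: R_lower = x·R_p = 1.286 Ω, R_upper = (1−x)·R_p = 7.834 Ω.
Lower segment in parallel with the load: 1.286 ‖ 14.6 = 1.182 Ω.
Loaded-divider output: V_out = 7.85 × 0.1311 = 1.029 V.
(Unloaded: V_out = x·V_supply = 1.11 V.)

V_out ≈ 1.03 V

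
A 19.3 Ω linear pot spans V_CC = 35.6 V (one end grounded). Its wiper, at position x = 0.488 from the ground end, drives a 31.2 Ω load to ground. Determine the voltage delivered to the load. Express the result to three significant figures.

V_out ≈ 15.0 V

Split the track: R_lower = x·R_p = 9.418 Ω, R_upper = (1−x)·R_p = 9.882 Ω.
R_L loads the lower segment: effective lower R = 7.235 Ω.
Loaded-divider output: V_out = 35.6 × 0.4227 = 15.05 V.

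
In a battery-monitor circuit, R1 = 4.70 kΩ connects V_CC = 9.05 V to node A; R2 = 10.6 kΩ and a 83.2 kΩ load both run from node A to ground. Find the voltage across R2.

The load sits in parallel with R2, giving an effective lower resistance R2' = R2·R_L/(R2+R_L) = 9.402 kΩ.
Then V_out = V_CC · R2'/(R1 + R2') = 9.05 × 9.402/14.10 = 6.034 V.
(Unloaded it would be 6.27 V; the load pulls it down.)

V_out ≈ 6.03 V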